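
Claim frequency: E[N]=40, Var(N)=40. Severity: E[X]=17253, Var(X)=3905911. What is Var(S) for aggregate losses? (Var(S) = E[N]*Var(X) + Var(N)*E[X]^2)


Var(S) = E[N]*Var(X) + Var(N)*E[X]^2
= 40*3905911 + 40*17253^2
= 156236440 + 11906640360
= 1.2063e+10


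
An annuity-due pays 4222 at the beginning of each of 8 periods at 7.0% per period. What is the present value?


PV_due = PMT * (1-(1+i)^(-n))/i * (1+i)
PV_immediate = 25210.8223
PV_due = 25210.8223 * 1.07
= 26975.5799


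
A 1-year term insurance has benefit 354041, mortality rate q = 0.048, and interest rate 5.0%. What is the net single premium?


NSP = benefit * q * v
v = 1/(1+i) = 0.952381
NSP = 354041 * 0.048 * 0.952381
= 16184.7314


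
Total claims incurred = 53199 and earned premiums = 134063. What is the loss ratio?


Loss ratio = claims / premiums
= 53199 / 134063
= 0.3968


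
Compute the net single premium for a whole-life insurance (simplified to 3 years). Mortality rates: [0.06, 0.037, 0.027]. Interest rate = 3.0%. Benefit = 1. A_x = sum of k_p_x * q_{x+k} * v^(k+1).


v = 0.970874
Year 0: k_p_x=1.0, q=0.06, term=0.058252
Year 1: k_p_x=0.94, q=0.037, term=0.032783
Year 2: k_p_x=0.90522, q=0.027, term=0.022367
A_x = 0.1134


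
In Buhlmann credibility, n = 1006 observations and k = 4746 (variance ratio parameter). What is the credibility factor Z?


Z = n / (n + k)
= 1006 / (1006 + 4746)
= 1006 / 5752
= 0.1749


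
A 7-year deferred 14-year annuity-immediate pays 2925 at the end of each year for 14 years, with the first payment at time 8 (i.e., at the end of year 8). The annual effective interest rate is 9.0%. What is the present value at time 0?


PV at time 7 of the 14-year annuity-immediate:
a_n = 2925 * (1-(1+0.09)^(-14))/0.09 = 22774.4899
Discount back 7 years to time 0:
PV = 22774.4899 * (1+0.09)^(-7)
= 22774.4899 * 0.547034
= 12458.4259


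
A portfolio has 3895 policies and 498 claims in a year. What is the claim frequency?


frequency = claims / policies
= 498 / 3895
= 0.1279


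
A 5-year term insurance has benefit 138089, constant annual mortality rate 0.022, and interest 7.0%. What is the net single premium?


NSP = benefit * sum_{k=0}^{n-1} k_p_x * q * v^(k+1)
With constant q=0.022, v=0.934579
Sum = 0.086581
NSP = 138089 * 0.086581
= 11955.9014


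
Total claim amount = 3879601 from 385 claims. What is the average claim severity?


severity = total / number
= 3879601 / 385
= 10076.8857


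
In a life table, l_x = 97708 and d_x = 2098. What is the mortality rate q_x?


q_x = d_x / l_x
= 2098 / 97708
= 0.0215


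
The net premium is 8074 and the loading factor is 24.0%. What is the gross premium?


Gross = net * (1 + loading)
= 8074 * (1 + 0.24)
= 8074 * 1.24
= 10011.76


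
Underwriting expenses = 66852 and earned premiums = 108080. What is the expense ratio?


Expense ratio = expenses / premiums
= 66852 / 108080
= 0.6185


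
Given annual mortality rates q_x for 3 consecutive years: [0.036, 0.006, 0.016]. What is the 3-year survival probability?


p_k = 1 - q_k for each year
Survival = product of (1 - q_k)
= 0.964 * 0.994 * 0.984
= 0.9429


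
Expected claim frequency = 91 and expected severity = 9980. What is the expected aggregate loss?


E[S] = E[N] * E[X]
= 91 * 9980
= 908180


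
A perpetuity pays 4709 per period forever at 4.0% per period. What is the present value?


PV = PMT / i
= 4709 / 0.04
= 117725.0


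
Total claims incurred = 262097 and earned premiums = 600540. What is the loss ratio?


Loss ratio = claims / premiums
= 262097 / 600540
= 0.4364


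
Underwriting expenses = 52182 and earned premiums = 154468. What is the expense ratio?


Expense ratio = expenses / premiums
= 52182 / 154468
= 0.3378


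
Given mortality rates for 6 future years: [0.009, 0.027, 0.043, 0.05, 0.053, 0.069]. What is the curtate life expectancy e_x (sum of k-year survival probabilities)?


e_x = sum_{k=1}^{n} k_p_x
k_p_x values:
  1_p_x = 0.991
  2_p_x = 0.964243
  3_p_x = 0.922781
  4_p_x = 0.876642
  5_p_x = 0.83018
  6_p_x = 0.772897
e_x = 5.3577


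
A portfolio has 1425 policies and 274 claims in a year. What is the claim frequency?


frequency = claims / policies
= 274 / 1425
= 0.1923


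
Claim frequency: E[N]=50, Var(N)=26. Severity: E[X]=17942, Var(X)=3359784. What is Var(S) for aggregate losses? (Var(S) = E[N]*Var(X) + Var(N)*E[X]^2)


Var(S) = E[N]*Var(X) + Var(N)*E[X]^2
= 50*3359784 + 26*17942^2
= 167989200 + 8369799464
= 8.5378e+09


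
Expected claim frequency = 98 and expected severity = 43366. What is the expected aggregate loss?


E[S] = E[N] * E[X]
= 98 * 43366
= 4.2499e+06


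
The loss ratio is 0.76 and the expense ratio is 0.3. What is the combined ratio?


Combined ratio = loss ratio + expense ratio
= 0.76 + 0.3
= 1.06


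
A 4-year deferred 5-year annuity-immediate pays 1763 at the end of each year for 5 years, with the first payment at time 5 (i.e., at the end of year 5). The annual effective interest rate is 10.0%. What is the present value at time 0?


PV at time 4 of the 5-year annuity-immediate:
a_n = 1763 * (1-(1+0.1)^(-5))/0.1 = 6683.1571
Discount back 4 years to time 0:
PV = 6683.1571 * (1+0.1)^(-4)
= 6683.1571 * 0.683013
= 4564.6862


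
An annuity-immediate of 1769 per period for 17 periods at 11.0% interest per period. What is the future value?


FV = PMT * ((1+i)^n - 1) / i
= 1769 * ((1.11)^17 - 1) / 0.11
= 1769 * (5.895093 - 1) / 0.11
= 78721.9909


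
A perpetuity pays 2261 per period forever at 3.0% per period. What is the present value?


PV = PMT / i
= 2261 / 0.03
= 75366.6667


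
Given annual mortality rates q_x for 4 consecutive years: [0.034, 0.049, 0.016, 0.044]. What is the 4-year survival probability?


p_k = 1 - q_k for each year
Survival = product of (1 - q_k)
= 0.966 * 0.951 * 0.984 * 0.956
= 0.8642


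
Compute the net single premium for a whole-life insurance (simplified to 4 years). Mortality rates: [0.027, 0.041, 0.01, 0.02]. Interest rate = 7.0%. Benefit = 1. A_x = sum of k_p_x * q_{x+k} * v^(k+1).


v = 0.934579
Year 0: k_p_x=1.0, q=0.027, term=0.025234
Year 1: k_p_x=0.973, q=0.041, term=0.034844
Year 2: k_p_x=0.933107, q=0.01, term=0.007617
Year 3: k_p_x=0.923776, q=0.02, term=0.014095
A_x = 0.0818


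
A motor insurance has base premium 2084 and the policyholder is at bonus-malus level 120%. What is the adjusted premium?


adjusted = base * BM_level / 100
= 2084 * 120 / 100
= 2084 * 1.2
= 2500.8


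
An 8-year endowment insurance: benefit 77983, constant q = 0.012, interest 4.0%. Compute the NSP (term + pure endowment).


Term component = 6057.1118
Pure endowment = 8_p_x * v^8 * benefit = 0.907937 * 0.73069 * 77983 = 51735.5155
NSP = 57792.6273


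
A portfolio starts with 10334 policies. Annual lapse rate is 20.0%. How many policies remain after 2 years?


remaining = initial * (1 - lapse)^years
= 10334 * (1 - 0.2)^2
= 10334 * 0.64
= 6613.76


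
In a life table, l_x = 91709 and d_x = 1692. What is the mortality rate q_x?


q_x = d_x / l_x
= 1692 / 91709
= 0.0184


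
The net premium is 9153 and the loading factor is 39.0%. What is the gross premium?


Gross = net * (1 + loading)
= 9153 * (1 + 0.39)
= 9153 * 1.39
= 12722.67


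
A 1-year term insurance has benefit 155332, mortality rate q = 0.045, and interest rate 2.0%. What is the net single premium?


NSP = benefit * q * v
v = 1/(1+i) = 0.980392
NSP = 155332 * 0.045 * 0.980392
= 6852.8824


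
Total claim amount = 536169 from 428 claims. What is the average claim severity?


severity = total / number
= 536169 / 428
= 1252.7313


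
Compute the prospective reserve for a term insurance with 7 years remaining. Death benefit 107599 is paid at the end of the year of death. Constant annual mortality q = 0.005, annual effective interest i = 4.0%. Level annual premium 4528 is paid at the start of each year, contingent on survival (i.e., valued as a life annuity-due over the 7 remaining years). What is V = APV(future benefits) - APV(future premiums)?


v = 1/(1+i) = 0.961538
APV(future benefits) per unit = sum_{k=0}^{6} k_p_x * q * v^(k+1) = 0.029587
APV(future benefits) = 107599 * 0.029587 = 3183.5395
Life annuity-due factor ä_{x:7} = sum_{k=0}^{6} k_p_x * v^k = 6.154111
APV(future premiums) = 4528 * 6.154111 = 27865.8159
V = 3183.5395 - 27865.8159
= -24682.2764


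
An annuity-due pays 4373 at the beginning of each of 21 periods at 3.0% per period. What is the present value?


PV_due = PMT * (1-(1+i)^(-n))/i * (1+i)
PV_immediate = 67409.9005
PV_due = 67409.9005 * 1.03
= 69432.1976


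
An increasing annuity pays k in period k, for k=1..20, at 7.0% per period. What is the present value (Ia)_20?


(Ia)_n = sum_{k=1}^{n} k * v^k, v = 1/(1+i)
v = 0.934579
Sum computed term by term:
(Ia)_20 = 88.1031


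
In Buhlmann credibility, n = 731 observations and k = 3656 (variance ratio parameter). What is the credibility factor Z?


Z = n / (n + k)
= 731 / (731 + 3656)
= 731 / 4387
= 0.1666


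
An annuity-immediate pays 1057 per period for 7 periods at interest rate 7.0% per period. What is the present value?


PV = PMT * (1 - (1+i)^(-n)) / i
= 1057 * (1 - (1+0.07)^(-7)) / 0.07
= 1057 * (1 - 0.62275) / 0.07
= 1057 * 5.389289
= 5696.4789


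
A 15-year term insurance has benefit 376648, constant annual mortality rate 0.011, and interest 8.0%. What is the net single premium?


NSP = benefit * sum_{k=0}^{n-1} k_p_x * q * v^(k+1)
With constant q=0.011, v=0.925926
Sum = 0.088599
NSP = 376648 * 0.088599
= 33370.5191


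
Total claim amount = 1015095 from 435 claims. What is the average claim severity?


severity = total / number
= 1015095 / 435
= 2333.5517


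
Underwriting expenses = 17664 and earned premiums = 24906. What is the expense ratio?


Expense ratio = expenses / premiums
= 17664 / 24906
= 0.7092


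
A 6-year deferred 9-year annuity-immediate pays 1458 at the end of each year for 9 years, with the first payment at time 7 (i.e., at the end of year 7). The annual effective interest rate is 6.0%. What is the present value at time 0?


PV at time 6 of the 9-year annuity-immediate:
a_n = 1458 * (1-(1+0.06)^(-9))/0.06 = 9916.8673
Discount back 6 years to time 0:
PV = 9916.8673 * (1+0.06)^(-6)
= 9916.8673 * 0.704961
= 6991.0002


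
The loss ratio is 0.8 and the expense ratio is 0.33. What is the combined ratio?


Combined ratio = loss ratio + expense ratio
= 0.8 + 0.33
= 1.13


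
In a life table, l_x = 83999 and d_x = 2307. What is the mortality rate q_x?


q_x = d_x / l_x
= 2307 / 83999
= 0.0275


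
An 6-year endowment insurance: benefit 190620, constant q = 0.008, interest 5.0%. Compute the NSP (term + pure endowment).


Term component = 7595.7251
Pure endowment = 6_p_x * v^6 * benefit = 0.95295 * 0.746215 * 190620 = 135550.9931
NSP = 143146.7182


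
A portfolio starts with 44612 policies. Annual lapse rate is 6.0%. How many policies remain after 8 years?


remaining = initial * (1 - lapse)^years
= 44612 * (1 - 0.06)^8
= 44612 * 0.609569
= 27194.0895


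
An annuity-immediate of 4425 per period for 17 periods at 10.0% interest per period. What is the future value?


FV = PMT * ((1+i)^n - 1) / i
= 4425 * ((1.1)^17 - 1) / 0.1
= 4425 * (5.05447 - 1) / 0.1
= 179410.3101


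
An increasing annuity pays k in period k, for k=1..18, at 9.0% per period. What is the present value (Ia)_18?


(Ia)_n = sum_{k=1}^{n} k * v^k, v = 1/(1+i)
v = 0.917431
Sum computed term by term:
(Ia)_18 = 63.6416


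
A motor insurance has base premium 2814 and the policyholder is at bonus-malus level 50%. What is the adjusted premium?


adjusted = base * BM_level / 100
= 2814 * 50 / 100
= 2814 * 0.5
= 1407.0


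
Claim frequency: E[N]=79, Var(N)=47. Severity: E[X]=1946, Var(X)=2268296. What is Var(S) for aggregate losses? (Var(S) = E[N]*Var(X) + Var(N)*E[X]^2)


Var(S) = E[N]*Var(X) + Var(N)*E[X]^2
= 79*2268296 + 47*1946^2
= 179195384 + 177985052
= 3.5718e+08


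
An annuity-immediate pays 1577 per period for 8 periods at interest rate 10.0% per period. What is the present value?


PV = PMT * (1 - (1+i)^(-n)) / i
= 1577 * (1 - (1+0.1)^(-8)) / 0.1
= 1577 * (1 - 0.466507) / 0.1
= 1577 * 5.334926
= 8413.1786


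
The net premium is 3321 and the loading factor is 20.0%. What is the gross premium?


Gross = net * (1 + loading)
= 3321 * (1 + 0.2)
= 3321 * 1.2
= 3985.2


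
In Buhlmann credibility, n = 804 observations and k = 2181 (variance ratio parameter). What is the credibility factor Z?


Z = n / (n + k)
= 804 / (804 + 2181)
= 804 / 2985
= 0.2693


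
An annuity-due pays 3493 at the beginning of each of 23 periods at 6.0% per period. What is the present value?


PV_due = PMT * (1-(1+i)^(-n))/i * (1+i)
PV_immediate = 42975.7028
PV_due = 42975.7028 * 1.06
= 45554.2449


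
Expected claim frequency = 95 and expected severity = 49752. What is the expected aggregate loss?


E[S] = E[N] * E[X]
= 95 * 49752
= 4.7264e+06


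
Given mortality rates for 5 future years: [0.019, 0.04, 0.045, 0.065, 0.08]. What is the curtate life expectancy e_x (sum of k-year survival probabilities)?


e_x = sum_{k=1}^{n} k_p_x
k_p_x values:
  1_p_x = 0.981
  2_p_x = 0.94176
  3_p_x = 0.899381
  4_p_x = 0.840921
  5_p_x = 0.773647
e_x = 4.4367


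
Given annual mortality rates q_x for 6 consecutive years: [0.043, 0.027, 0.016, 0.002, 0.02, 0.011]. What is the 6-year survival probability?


p_k = 1 - q_k for each year
Survival = product of (1 - q_k)
= 0.957 * 0.973 * 0.984 * 0.998 * 0.98 * 0.989
= 0.8863


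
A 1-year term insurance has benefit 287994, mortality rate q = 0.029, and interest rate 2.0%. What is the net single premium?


NSP = benefit * q * v
v = 1/(1+i) = 0.980392
NSP = 287994 * 0.029 * 0.980392
= 8188.0647


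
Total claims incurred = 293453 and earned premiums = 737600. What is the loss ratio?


Loss ratio = claims / premiums
= 293453 / 737600
= 0.3978


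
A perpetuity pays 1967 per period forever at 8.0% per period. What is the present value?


PV = PMT / i
= 1967 / 0.08
= 24587.5


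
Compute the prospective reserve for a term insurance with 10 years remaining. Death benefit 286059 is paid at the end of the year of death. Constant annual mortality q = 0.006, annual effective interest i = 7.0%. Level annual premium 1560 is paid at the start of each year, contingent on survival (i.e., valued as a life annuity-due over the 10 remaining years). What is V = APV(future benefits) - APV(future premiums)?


v = 1/(1+i) = 0.934579
APV(future benefits) per unit = sum_{k=0}^{9} k_p_x * q * v^(k+1) = 0.041159
APV(future benefits) = 286059 * 0.041159 = 11773.7634
Life annuity-due factor ä_{x:10} = sum_{k=0}^{9} k_p_x * v^k = 7.339935
APV(future premiums) = 1560 * 7.339935 = 11450.2986
V = 11773.7634 - 11450.2986
= 323.4648


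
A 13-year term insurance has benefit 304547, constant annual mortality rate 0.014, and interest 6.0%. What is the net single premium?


NSP = benefit * sum_{k=0}^{n-1} k_p_x * q * v^(k+1)
With constant q=0.014, v=0.943396
Sum = 0.115344
NSP = 304547 * 0.115344
= 35127.7855


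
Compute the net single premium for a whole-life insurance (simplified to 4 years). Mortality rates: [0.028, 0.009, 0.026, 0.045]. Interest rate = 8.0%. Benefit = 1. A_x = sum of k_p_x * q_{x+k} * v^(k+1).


v = 0.925926
Year 0: k_p_x=1.0, q=0.028, term=0.025926
Year 1: k_p_x=0.972, q=0.009, term=0.0075
Year 2: k_p_x=0.963252, q=0.026, term=0.019881
Year 3: k_p_x=0.938207, q=0.045, term=0.031032
A_x = 0.0843


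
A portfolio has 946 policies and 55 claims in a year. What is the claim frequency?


frequency = claims / policies
= 55 / 946
= 0.0581


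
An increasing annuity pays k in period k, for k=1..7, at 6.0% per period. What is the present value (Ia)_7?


(Ia)_n = sum_{k=1}^{n} k * v^k, v = 1/(1+i)
v = 0.943396
Sum computed term by term:
(Ia)_7 = 21.0321


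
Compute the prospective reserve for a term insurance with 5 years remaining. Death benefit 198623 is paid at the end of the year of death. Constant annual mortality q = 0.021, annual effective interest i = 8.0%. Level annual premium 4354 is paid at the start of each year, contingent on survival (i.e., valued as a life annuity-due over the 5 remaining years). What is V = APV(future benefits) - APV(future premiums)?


v = 1/(1+i) = 0.925926
APV(future benefits) per unit = sum_{k=0}^{4} k_p_x * q * v^(k+1) = 0.080661
APV(future benefits) = 198623 * 0.080661 = 16021.0487
Life annuity-due factor ä_{x:5} = sum_{k=0}^{4} k_p_x * v^k = 4.148259
APV(future premiums) = 4354 * 4.148259 = 18061.5197
V = 16021.0487 - 18061.5197
= -2040.471


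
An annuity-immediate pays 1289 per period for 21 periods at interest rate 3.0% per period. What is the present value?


PV = PMT * (1 - (1+i)^(-n)) / i
= 1289 * (1 - (1+0.03)^(-21)) / 0.03
= 1289 * (1 - 0.537549) / 0.03
= 1289 * 15.415024
= 19869.9661


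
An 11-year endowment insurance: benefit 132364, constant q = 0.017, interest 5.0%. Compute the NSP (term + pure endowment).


Term component = 17323.7773
Pure endowment = 11_p_x * v^11 * benefit = 0.828111 * 0.584679 * 132364 = 64087.9366
NSP = 81411.7139


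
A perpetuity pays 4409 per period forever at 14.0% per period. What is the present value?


PV = PMT / i
= 4409 / 0.14
= 31492.8571


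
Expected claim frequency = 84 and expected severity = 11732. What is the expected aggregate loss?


E[S] = E[N] * E[X]
= 84 * 11732
= 985488


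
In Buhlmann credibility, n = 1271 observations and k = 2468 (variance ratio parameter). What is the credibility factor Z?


Z = n / (n + k)
= 1271 / (1271 + 2468)
= 1271 / 3739
= 0.3399


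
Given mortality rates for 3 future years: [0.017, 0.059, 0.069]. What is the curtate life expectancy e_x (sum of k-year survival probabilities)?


e_x = sum_{k=1}^{n} k_p_x
k_p_x values:
  1_p_x = 0.983
  2_p_x = 0.925003
  3_p_x = 0.861178
e_x = 2.7692


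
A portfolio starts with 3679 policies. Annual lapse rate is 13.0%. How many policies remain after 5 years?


remaining = initial * (1 - lapse)^years
= 3679 * (1 - 0.13)^5
= 3679 * 0.498421
= 1833.6906


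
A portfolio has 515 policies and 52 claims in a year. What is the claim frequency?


frequency = claims / policies
= 52 / 515
= 0.101


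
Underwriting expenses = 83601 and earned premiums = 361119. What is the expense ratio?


Expense ratio = expenses / premiums
= 83601 / 361119
= 0.2315


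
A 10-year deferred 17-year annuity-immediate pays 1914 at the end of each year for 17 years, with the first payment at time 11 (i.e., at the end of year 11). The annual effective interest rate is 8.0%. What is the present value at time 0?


PV at time 10 of the 17-year annuity-immediate:
a_n = 1914 * (1-(1+0.08)^(-17))/0.08 = 17458.8153
Discount back 10 years to time 0:
PV = 17458.8153 * (1+0.08)^(-10)
= 17458.8153 * 0.463193
= 8086.8096


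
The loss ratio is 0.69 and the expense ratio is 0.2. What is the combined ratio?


Combined ratio = loss ratio + expense ratio
= 0.69 + 0.2
= 0.89


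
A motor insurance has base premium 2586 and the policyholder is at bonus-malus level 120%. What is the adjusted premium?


adjusted = base * BM_level / 100
= 2586 * 120 / 100
= 2586 * 1.2
= 3103.2


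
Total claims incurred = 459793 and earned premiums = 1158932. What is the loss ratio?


Loss ratio = claims / premiums
= 459793 / 1158932
= 0.3967


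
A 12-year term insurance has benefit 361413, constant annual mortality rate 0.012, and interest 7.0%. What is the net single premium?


NSP = benefit * sum_{k=0}^{n-1} k_p_x * q * v^(k+1)
With constant q=0.012, v=0.934579
Sum = 0.090127
NSP = 361413 * 0.090127
= 32573.1945


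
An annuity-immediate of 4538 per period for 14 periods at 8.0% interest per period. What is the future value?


FV = PMT * ((1+i)^n - 1) / i
= 4538 * ((1.08)^14 - 1) / 0.08
= 4538 * (2.937194 - 1) / 0.08
= 109887.3083


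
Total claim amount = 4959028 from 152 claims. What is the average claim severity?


severity = total / number
= 4959028 / 152
= 32625.1842


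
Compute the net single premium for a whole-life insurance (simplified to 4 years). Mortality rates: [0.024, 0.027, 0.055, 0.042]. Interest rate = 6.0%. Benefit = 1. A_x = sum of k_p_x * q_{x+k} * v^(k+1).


v = 0.943396
Year 0: k_p_x=1.0, q=0.024, term=0.022642
Year 1: k_p_x=0.976, q=0.027, term=0.023453
Year 2: k_p_x=0.949648, q=0.055, term=0.043854
Year 3: k_p_x=0.897417, q=0.042, term=0.029855
A_x = 0.1198


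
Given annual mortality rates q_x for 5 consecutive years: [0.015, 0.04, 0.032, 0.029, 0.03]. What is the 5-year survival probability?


p_k = 1 - q_k for each year
Survival = product of (1 - q_k)
= 0.985 * 0.96 * 0.968 * 0.971 * 0.97
= 0.8621


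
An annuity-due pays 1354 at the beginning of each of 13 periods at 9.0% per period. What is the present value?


PV_due = PMT * (1-(1+i)^(-n))/i * (1+i)
PV_immediate = 10137.2679
PV_due = 10137.2679 * 1.09
= 11049.622


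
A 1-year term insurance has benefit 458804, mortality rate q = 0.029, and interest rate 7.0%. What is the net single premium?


NSP = benefit * q * v
v = 1/(1+i) = 0.934579
NSP = 458804 * 0.029 * 0.934579
= 12434.8748


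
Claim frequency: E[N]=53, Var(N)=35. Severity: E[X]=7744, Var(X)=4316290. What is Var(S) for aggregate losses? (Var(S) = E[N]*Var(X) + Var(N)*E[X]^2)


Var(S) = E[N]*Var(X) + Var(N)*E[X]^2
= 53*4316290 + 35*7744^2
= 228763370 + 2098933760
= 2.3277e+09


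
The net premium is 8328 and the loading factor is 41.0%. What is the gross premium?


Gross = net * (1 + loading)
= 8328 * (1 + 0.41)
= 8328 * 1.41
= 11742.48


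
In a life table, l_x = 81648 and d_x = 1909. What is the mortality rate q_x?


q_x = d_x / l_x
= 1909 / 81648
= 0.0234


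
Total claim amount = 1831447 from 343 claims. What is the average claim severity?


severity = total / number
= 1831447 / 343
= 5339.4956


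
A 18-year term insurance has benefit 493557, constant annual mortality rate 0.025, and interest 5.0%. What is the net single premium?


NSP = benefit * sum_{k=0}^{n-1} k_p_x * q * v^(k+1)
With constant q=0.025, v=0.952381
Sum = 0.245521
NSP = 493557 * 0.245521
= 121178.7152


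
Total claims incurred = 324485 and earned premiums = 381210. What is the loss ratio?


Loss ratio = claims / premiums
= 324485 / 381210
= 0.8512


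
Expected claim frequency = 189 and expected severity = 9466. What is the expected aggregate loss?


E[S] = E[N] * E[X]
= 189 * 9466
= 1.7891e+06


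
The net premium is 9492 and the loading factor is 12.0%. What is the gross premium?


Gross = net * (1 + loading)
= 9492 * (1 + 0.12)
= 9492 * 1.12
= 10631.04


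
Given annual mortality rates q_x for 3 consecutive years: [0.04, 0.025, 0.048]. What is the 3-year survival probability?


p_k = 1 - q_k for each year
Survival = product of (1 - q_k)
= 0.96 * 0.975 * 0.952
= 0.8911


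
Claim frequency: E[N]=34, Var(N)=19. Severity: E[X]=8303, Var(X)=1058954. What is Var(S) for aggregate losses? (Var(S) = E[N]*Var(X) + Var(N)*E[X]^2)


Var(S) = E[N]*Var(X) + Var(N)*E[X]^2
= 34*1058954 + 19*8303^2
= 36004436 + 1309856371
= 1.3459e+09


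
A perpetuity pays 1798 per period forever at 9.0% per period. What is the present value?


PV = PMT / i
= 1798 / 0.09
= 19977.7778


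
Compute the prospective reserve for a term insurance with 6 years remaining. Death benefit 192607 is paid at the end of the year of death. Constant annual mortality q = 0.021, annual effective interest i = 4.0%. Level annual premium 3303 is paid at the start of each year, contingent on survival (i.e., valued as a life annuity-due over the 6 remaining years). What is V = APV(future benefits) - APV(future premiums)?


v = 1/(1+i) = 0.961538
APV(future benefits) per unit = sum_{k=0}^{5} k_p_x * q * v^(k+1) = 0.104718
APV(future benefits) = 192607 * 0.104718 = 20169.4472
Life annuity-due factor ä_{x:6} = sum_{k=0}^{5} k_p_x * v^k = 5.186041
APV(future premiums) = 3303 * 5.186041 = 17129.4945
V = 20169.4472 - 17129.4945
= 3039.9527


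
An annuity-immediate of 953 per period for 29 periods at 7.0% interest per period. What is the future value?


FV = PMT * ((1+i)^n - 1) / i
= 953 * ((1.07)^29 - 1) / 0.07
= 953 * (7.114257 - 1) / 0.07
= 83241.2424


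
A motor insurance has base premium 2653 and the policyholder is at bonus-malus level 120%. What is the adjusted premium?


adjusted = base * BM_level / 100
= 2653 * 120 / 100
= 2653 * 1.2
= 3183.6


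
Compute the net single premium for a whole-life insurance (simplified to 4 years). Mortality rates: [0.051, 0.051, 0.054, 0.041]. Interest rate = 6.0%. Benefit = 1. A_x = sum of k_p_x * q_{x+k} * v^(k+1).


v = 0.943396
Year 0: k_p_x=1.0, q=0.051, term=0.048113
Year 1: k_p_x=0.949, q=0.051, term=0.043075
Year 2: k_p_x=0.900601, q=0.054, term=0.040833
Year 3: k_p_x=0.851969, q=0.041, term=0.027668
A_x = 0.1597


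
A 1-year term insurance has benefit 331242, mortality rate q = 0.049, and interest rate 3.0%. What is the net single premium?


NSP = benefit * q * v
v = 1/(1+i) = 0.970874
NSP = 331242 * 0.049 * 0.970874
= 15758.1146


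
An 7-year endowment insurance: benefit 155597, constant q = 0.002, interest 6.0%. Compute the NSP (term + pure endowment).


Term component = 1727.6186
Pure endowment = 7_p_x * v^7 * benefit = 0.986084 * 0.665057 * 155597 = 102040.8227
NSP = 103768.4413


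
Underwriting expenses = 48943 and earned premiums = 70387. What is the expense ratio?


Expense ratio = expenses / premiums
= 48943 / 70387
= 0.6953


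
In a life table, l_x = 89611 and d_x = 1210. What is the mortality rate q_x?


q_x = d_x / l_x
= 1210 / 89611
= 0.0135


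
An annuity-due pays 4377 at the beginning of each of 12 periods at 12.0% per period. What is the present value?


PV_due = PMT * (1-(1+i)^(-n))/i * (1+i)
PV_immediate = 27112.776
PV_due = 27112.776 * 1.12
= 30366.3091


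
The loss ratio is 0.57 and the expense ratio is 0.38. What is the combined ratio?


Combined ratio = loss ratio + expense ratio
= 0.57 + 0.38
= 0.95


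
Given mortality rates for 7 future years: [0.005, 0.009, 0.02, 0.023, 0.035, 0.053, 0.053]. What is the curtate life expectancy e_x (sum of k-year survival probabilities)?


e_x = sum_{k=1}^{n} k_p_x
k_p_x values:
  1_p_x = 0.995
  2_p_x = 0.986045
  3_p_x = 0.966324
  4_p_x = 0.944099
  5_p_x = 0.911055
  6_p_x = 0.862769
  7_p_x = 0.817042
e_x = 6.4823


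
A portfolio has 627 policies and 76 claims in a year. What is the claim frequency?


frequency = claims / policies
= 76 / 627
= 0.1212


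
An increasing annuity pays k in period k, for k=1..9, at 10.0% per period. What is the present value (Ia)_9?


(Ia)_n = sum_{k=1}^{n} k * v^k, v = 1/(1+i)
v = 0.909091
Sum computed term by term:
(Ia)_9 = 25.1805


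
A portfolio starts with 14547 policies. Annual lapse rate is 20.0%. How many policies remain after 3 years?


remaining = initial * (1 - lapse)^years
= 14547 * (1 - 0.2)^3
= 14547 * 0.512
= 7448.064


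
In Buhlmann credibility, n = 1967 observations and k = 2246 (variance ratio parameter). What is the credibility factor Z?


Z = n / (n + k)
= 1967 / (1967 + 2246)
= 1967 / 4213
= 0.4669


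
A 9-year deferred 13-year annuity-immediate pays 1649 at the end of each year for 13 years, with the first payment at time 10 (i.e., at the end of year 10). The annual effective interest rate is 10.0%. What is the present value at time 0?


PV at time 9 of the 13-year annuity-immediate:
a_n = 1649 * (1-(1+0.1)^(-13))/0.1 = 11713.4344
Discount back 9 years to time 0:
PV = 11713.4344 * (1+0.1)^(-9)
= 11713.4344 * 0.424098
= 4967.6396


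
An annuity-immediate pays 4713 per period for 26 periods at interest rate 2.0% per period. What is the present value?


PV = PMT * (1 - (1+i)^(-n)) / i
= 4713 * (1 - (1+0.02)^(-26)) / 0.02
= 4713 * (1 - 0.597579) / 0.02
= 4713 * 20.121036
= 94830.4415


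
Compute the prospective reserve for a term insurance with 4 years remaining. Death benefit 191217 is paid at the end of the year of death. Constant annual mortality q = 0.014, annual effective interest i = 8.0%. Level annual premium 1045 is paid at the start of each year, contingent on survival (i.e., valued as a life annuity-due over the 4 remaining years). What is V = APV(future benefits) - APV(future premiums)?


v = 1/(1+i) = 0.925926
APV(future benefits) per unit = sum_{k=0}^{3} k_p_x * q * v^(k+1) = 0.045467
APV(future benefits) = 191217 * 0.045467 = 8693.9789
Life annuity-due factor ä_{x:4} = sum_{k=0}^{3} k_p_x * v^k = 3.50742
APV(future premiums) = 1045 * 3.50742 = 3665.2541
V = 8693.9789 - 3665.2541
= 5028.7248


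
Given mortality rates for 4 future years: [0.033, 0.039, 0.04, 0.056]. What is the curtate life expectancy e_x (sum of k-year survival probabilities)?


e_x = sum_{k=1}^{n} k_p_x
k_p_x values:
  1_p_x = 0.967
  2_p_x = 0.929287
  3_p_x = 0.892116
  4_p_x = 0.842157
e_x = 3.6306


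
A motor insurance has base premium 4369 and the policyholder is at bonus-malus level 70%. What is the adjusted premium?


adjusted = base * BM_level / 100
= 4369 * 70 / 100
= 4369 * 0.7
= 3058.3


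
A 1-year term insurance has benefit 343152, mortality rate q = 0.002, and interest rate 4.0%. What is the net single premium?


NSP = benefit * q * v
v = 1/(1+i) = 0.961538
NSP = 343152 * 0.002 * 0.961538
= 659.9077


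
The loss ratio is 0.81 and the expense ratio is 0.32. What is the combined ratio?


Combined ratio = loss ratio + expense ratio
= 0.81 + 0.32
= 1.13


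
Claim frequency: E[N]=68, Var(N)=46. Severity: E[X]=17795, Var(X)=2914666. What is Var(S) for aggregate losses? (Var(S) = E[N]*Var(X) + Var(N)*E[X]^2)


Var(S) = E[N]*Var(X) + Var(N)*E[X]^2
= 68*2914666 + 46*17795^2
= 198197288 + 14566453150
= 1.4765e+10


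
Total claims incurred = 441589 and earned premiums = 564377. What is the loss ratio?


Loss ratio = claims / premiums
= 441589 / 564377
= 0.7824


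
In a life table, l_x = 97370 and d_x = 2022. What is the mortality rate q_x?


q_x = d_x / l_x
= 2022 / 97370
= 0.0208


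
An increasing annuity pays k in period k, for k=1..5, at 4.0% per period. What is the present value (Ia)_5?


(Ia)_n = sum_{k=1}^{n} k * v^k, v = 1/(1+i)
v = 0.961538
Sum computed term by term:
(Ia)_5 = 13.0065


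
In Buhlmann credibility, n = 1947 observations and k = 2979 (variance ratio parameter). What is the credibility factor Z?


Z = n / (n + k)
= 1947 / (1947 + 2979)
= 1947 / 4926
= 0.3952


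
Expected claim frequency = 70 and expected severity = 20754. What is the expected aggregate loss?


E[S] = E[N] * E[X]
= 70 * 20754
= 1.4528e+06


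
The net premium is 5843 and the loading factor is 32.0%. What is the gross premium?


Gross = net * (1 + loading)
= 5843 * (1 + 0.32)
= 5843 * 1.32
= 7712.76


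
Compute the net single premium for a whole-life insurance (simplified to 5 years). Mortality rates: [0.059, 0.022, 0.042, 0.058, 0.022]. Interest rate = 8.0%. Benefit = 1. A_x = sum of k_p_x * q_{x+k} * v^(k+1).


v = 0.925926
Year 0: k_p_x=1.0, q=0.059, term=0.05463
Year 1: k_p_x=0.941, q=0.022, term=0.017749
Year 2: k_p_x=0.920298, q=0.042, term=0.030684
Year 3: k_p_x=0.881645, q=0.058, term=0.037586
Year 4: k_p_x=0.83051, q=0.022, term=0.012435
A_x = 0.1531


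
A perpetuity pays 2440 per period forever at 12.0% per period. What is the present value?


PV = PMT / i
= 2440 / 0.12
= 20333.3333


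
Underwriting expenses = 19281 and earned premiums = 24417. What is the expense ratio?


Expense ratio = expenses / premiums
= 19281 / 24417
= 0.7897


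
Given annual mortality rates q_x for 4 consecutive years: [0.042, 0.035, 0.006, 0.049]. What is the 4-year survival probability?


p_k = 1 - q_k for each year
Survival = product of (1 - q_k)
= 0.958 * 0.965 * 0.994 * 0.951
= 0.8739


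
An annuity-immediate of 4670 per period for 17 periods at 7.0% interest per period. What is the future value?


FV = PMT * ((1+i)^n - 1) / i
= 4670 * ((1.07)^17 - 1) / 0.07
= 4670 * (3.158815 - 1) / 0.07
= 144023.8148


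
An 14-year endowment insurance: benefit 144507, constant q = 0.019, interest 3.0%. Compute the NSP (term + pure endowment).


Term component = 27713.4495
Pure endowment = 14_p_x * v^14 * benefit = 0.76448 * 0.661118 * 144507 = 73035.4724
NSP = 100748.9219


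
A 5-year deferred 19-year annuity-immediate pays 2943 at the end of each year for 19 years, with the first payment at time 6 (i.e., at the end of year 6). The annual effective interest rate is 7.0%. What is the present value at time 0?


PV at time 5 of the 19-year annuity-immediate:
a_n = 2943 * (1-(1+0.07)^(-19))/0.07 = 30417.6568
Discount back 5 years to time 0:
PV = 30417.6568 * (1+0.07)^(-5)
= 30417.6568 * 0.712986
= 21687.3689


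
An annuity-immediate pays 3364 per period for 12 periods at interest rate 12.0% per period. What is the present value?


PV = PMT * (1 - (1+i)^(-n)) / i
= 3364 * (1 - (1+0.12)^(-12)) / 0.12
= 3364 * (1 - 0.256675) / 0.12
= 3364 * 6.194374
= 20837.8749


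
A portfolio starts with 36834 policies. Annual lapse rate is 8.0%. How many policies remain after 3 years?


remaining = initial * (1 - lapse)^years
= 36834 * (1 - 0.08)^3
= 36834 * 0.778688
= 28682.1938


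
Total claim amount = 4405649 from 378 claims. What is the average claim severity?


severity = total / number
= 4405649 / 378
= 11655.1561


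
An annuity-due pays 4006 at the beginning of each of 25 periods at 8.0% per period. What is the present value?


PV_due = PMT * (1-(1+i)^(-n))/i * (1+i)
PV_immediate = 42763.1534
PV_due = 42763.1534 * 1.08
= 46184.2057


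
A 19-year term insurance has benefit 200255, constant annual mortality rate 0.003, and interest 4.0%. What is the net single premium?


NSP = benefit * sum_{k=0}^{n-1} k_p_x * q * v^(k+1)
With constant q=0.003, v=0.961538
Sum = 0.03849
NSP = 200255 * 0.03849
= 7707.8707


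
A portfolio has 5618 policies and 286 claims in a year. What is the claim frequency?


frequency = claims / policies
= 286 / 5618
= 0.0509


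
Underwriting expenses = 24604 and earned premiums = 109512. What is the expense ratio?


Expense ratio = expenses / premiums
= 24604 / 109512
= 0.2247


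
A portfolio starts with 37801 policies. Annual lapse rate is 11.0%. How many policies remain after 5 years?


remaining = initial * (1 - lapse)^years
= 37801 * (1 - 0.11)^5
= 37801 * 0.558406
= 21108.3031


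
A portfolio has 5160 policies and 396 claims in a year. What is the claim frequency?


frequency = claims / policies
= 396 / 5160
= 0.0767


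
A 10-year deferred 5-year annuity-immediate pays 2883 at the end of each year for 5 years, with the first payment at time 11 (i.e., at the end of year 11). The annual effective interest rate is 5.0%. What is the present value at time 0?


PV at time 10 of the 5-year annuity-immediate:
a_n = 2883 * (1-(1+0.05)^(-5))/0.05 = 12481.8812
Discount back 10 years to time 0:
PV = 12481.8812 * (1+0.05)^(-10)
= 12481.8812 * 0.613913
= 7662.7923


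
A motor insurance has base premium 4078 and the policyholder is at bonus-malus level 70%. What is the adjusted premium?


adjusted = base * BM_level / 100
= 4078 * 70 / 100
= 4078 * 0.7
= 2854.6


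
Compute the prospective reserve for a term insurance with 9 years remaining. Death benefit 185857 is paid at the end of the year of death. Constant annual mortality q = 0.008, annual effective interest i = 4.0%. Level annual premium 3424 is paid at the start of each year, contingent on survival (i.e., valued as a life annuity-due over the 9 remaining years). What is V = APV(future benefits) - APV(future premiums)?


v = 1/(1+i) = 0.961538
APV(future benefits) per unit = sum_{k=0}^{8} k_p_x * q * v^(k+1) = 0.057735
APV(future benefits) = 185857 * 0.057735 = 10730.4727
Life annuity-due factor ä_{x:9} = sum_{k=0}^{8} k_p_x * v^k = 7.505563
APV(future premiums) = 3424 * 7.505563 = 25699.0482
V = 10730.4727 - 25699.0482
= -14968.5755


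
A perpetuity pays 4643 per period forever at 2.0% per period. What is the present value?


PV = PMT / i
= 4643 / 0.02
= 232150.0


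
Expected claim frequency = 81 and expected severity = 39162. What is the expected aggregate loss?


E[S] = E[N] * E[X]
= 81 * 39162
= 3.1721e+06


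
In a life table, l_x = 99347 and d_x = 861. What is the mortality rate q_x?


q_x = d_x / l_x
= 861 / 99347
= 0.0087


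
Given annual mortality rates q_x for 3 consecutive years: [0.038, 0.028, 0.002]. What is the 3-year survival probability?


p_k = 1 - q_k for each year
Survival = product of (1 - q_k)
= 0.962 * 0.972 * 0.998
= 0.9332


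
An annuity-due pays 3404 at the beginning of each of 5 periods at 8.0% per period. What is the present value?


PV_due = PMT * (1-(1+i)^(-n))/i * (1+i)
PV_immediate = 13591.185
PV_due = 13591.185 * 1.08
= 14678.4798


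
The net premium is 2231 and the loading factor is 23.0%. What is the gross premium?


Gross = net * (1 + loading)
= 2231 * (1 + 0.23)
= 2231 * 1.23
= 2744.13


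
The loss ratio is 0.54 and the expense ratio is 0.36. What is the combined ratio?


Combined ratio = loss ratio + expense ratio
= 0.54 + 0.36
= 0.9


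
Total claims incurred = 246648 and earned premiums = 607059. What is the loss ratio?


Loss ratio = claims / premiums
= 246648 / 607059
= 0.4063


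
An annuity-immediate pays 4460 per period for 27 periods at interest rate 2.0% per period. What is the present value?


PV = PMT * (1 - (1+i)^(-n)) / i
= 4460 * (1 - (1+0.02)^(-27)) / 0.02
= 4460 * (1 - 0.585862) / 0.02
= 4460 * 20.706898
= 92352.7642


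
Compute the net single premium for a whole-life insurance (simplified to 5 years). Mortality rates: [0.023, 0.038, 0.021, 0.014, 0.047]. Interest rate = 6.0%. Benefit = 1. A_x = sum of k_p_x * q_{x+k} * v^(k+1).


v = 0.943396
Year 0: k_p_x=1.0, q=0.023, term=0.021698
Year 1: k_p_x=0.977, q=0.038, term=0.033042
Year 2: k_p_x=0.939874, q=0.021, term=0.016572
Year 3: k_p_x=0.920137, q=0.014, term=0.010204
Year 4: k_p_x=0.907255, q=0.047, term=0.031864
A_x = 0.1134


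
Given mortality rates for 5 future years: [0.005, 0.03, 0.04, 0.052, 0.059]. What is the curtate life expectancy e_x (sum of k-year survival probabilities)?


e_x = sum_{k=1}^{n} k_p_x
k_p_x values:
  1_p_x = 0.995
  2_p_x = 0.96515
  3_p_x = 0.926544
  4_p_x = 0.878364
  5_p_x = 0.82654
e_x = 4.5916


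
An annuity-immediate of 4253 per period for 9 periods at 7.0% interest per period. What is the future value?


FV = PMT * ((1+i)^n - 1) / i
= 4253 * ((1.07)^9 - 1) / 0.07
= 4253 * (1.838459 - 1) / 0.07
= 50942.3861


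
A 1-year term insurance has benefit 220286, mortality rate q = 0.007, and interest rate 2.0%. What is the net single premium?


NSP = benefit * q * v
v = 1/(1+i) = 0.980392
NSP = 220286 * 0.007 * 0.980392
= 1511.7667


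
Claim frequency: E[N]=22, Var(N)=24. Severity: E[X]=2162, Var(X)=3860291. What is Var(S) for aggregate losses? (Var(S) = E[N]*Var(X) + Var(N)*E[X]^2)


Var(S) = E[N]*Var(X) + Var(N)*E[X]^2
= 22*3860291 + 24*2162^2
= 84926402 + 112181856
= 1.9711e+08


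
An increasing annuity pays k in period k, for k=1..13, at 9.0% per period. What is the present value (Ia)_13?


(Ia)_n = sum_{k=1}^{n} k * v^k, v = 1/(1+i)
v = 0.917431
Sum computed term by term:
(Ia)_13 = 43.56


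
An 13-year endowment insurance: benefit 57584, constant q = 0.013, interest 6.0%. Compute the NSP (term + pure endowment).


Term component = 6198.9547
Pure endowment = 13_p_x * v^13 * benefit = 0.843574 * 0.468839 * 57584 = 22774.485
NSP = 28973.4397


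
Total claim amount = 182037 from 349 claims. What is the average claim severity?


severity = total / number
= 182037 / 349
= 521.596
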